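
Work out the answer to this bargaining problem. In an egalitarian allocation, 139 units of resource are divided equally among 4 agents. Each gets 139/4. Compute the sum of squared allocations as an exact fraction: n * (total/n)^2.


Step 1: Each agent's share = 139/4
Step 2: Square of each share = (139/4)^2 = 19321/16
Step 3: Sum of squares = 4 * 19321/16 = 19321/4

19321/4


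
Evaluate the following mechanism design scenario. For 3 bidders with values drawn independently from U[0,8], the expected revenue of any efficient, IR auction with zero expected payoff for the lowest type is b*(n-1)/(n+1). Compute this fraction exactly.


Step 1: By Revenue Equivalence, expected revenue = b*(n-1)/(n+1)
Step 2: Substituting n = 3, b = 8
Step 3: Revenue = 8*(3-1)/(3+1) = 8*2/4
Step 4: Revenue = 16/4 = 4

4


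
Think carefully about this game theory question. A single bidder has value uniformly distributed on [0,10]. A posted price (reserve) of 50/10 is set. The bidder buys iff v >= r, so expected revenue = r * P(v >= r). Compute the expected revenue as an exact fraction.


Step 1: Posted price r = 5, value support [0,10]
Step 2: P(v >= r) = (10 - 5)/10 = 1/2
Step 3: Expected revenue = r * P(v >= r) = 5 * 1/2
Step 4: Revenue = 5/2

5/2


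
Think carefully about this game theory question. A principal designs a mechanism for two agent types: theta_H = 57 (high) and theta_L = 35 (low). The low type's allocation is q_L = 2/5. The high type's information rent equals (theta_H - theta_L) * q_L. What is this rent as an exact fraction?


Step 1: theta_H - theta_L = 57 - 35 = 22
Step 2: Information rent = (theta_H - theta_L) * q_L
Step 3: = 22 * 2/5
Step 4: = 44/5

44/5


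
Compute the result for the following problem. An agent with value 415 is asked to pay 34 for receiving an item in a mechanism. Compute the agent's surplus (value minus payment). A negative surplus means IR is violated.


Step 1: Surplus = value - payment = 415 - 34 = 381
Step 2: IR is satisfied (surplus >= 0)

381


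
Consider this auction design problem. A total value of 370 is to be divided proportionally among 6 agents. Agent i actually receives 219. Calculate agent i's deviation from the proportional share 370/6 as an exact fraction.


Step 1: Proportional share = 370/6 = 185/3
Step 2: Agent's actual allocation = 219
Step 3: Excess = 219 - 185/3 = 472/3

472/3


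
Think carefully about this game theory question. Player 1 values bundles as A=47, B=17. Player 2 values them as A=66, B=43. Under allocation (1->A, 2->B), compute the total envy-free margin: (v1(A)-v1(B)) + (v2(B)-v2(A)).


Step 1: Player 1's margin = v1(A) - v1(B) = 47 - 17 = 30
Step 2: Player 2's margin = v2(B) - v2(A) = 43 - 66 = -23
Step 3: Total margin = 30 + -23 = 7

7


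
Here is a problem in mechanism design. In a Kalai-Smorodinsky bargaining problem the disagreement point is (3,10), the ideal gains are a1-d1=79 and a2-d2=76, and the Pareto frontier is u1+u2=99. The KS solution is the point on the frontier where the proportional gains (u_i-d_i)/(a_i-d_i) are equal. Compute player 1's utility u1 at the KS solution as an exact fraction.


Step 1: At the KS point, (u1-d1)/r1 = (u2-d2)/r2 = t and u1+u2 = 99
Step 2: u1 = d1 + r1*t and u2 = d2 + r2*t, so (d1 + r1*t) + (d2 + r2*t) = 99
Step 3: t = (99 - 3 - 10)/(79 + 76) = 86/155
Step 4: u1 = d1 + r1*t = 3 + 79 * 86/155 = 7259/155
Step 5: (Check: u2 = d2 + r2*t = 8086/155; u1+u2 = 7259/155 + 8086/155 = 99, on the frontier.)

7259/155


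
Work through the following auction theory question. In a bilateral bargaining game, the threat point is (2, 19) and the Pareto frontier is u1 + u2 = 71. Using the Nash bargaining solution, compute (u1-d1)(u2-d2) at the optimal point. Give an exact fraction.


Step 1: The Nash solution splits surplus symmetrically above the disagreement point
Step 2: u1 = (total + d1 - d2)/2 = (71 + 2 - 19)/2 = 27
Step 3: u2 = (total - d1 + d2)/2 = (71 - 2 + 19)/2 = 44
Step 4: Nash product = (27 - 2) * (44 - 19)
Step 5: = 25 * 25 = 625

625


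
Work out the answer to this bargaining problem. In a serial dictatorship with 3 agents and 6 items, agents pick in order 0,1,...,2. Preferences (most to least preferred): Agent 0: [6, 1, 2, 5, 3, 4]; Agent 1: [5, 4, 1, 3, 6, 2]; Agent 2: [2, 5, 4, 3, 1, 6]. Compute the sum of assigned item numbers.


Step 1: Agent 0 picks item 6
Step 2: Agent 1 picks item 5
Step 3: Agent 2 picks item 2
Step 4: Sum = 6 + 5 + 2 = 13

13


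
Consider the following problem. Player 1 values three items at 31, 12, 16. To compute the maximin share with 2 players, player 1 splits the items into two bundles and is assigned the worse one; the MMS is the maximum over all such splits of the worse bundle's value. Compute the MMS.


Step 1: Item values = 31, 12, 16
Step 2: Enumerate all 2-bundle partitions and take the smaller bundle:
  Partition 1: {31} vs {12,16} -> bundles 31, 28; min = 28
  Partition 2: {12} vs {31,16} -> bundles 12, 47; min = 12
  Partition 3: {16} vs {31,12} -> bundles 16, 43; min = 16
Step 3: MMS = max(28, 12, 16) = 28

28


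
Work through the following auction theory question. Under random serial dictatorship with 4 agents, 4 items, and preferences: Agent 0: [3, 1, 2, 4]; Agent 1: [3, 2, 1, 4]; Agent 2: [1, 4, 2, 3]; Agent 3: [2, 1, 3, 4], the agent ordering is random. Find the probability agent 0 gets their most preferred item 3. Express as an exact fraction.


Step 1: Agent 0 wants item 3
Step 2: There are 24 possible orderings of agents
Step 3: In 12 orderings, agent 0 gets item 3
Step 4: Probability = 12/24 = 1/2

1/2


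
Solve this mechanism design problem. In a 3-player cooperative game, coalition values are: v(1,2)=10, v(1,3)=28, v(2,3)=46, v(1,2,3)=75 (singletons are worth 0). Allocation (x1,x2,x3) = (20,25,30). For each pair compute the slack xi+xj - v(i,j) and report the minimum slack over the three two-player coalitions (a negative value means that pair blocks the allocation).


Step 1: Slack for coalition (1,2): x1+x2 - v12 = 45 - 10 = 35
Step 2: Slack for coalition (1,3): x1+x3 - v13 = 50 - 28 = 22
Step 3: Slack for coalition (2,3): x2+x3 - v23 = 55 - 46 = 9
Step 4: Minimum slack = min(35, 22, 9) = 9, attained by (2,3); no pair can gain by deviating, so the allocation is in the core

9


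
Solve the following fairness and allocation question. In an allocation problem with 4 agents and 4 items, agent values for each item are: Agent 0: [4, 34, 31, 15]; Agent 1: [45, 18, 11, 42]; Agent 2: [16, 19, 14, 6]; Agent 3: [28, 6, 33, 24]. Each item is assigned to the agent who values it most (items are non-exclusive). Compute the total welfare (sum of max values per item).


Step 1: For each item, find the maximum value among all agents.
Step 2: Item 0 -> Agent 1 (value 45)
Step 3: Item 1 -> Agent 0 (value 34)
Step 4: Item 2 -> Agent 3 (value 33)
Step 5: Item 3 -> Agent 1 (value 42)
Step 6: Total welfare = 45 + 34 + 33 + 42 = 154

154


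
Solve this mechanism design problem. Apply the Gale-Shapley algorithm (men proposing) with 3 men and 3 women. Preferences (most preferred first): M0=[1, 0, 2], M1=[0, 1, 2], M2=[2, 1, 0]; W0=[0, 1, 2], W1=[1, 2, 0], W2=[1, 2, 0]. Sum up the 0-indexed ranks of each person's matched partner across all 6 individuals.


Step 1: Run Gale-Shapley (men propose, women hold best offer):
  M0 proposes to W1; she accepts
  M1 proposes to W0; she accepts
  M2 proposes to W2; she accepts
Step 2: Final matching: W0-M1, W1-M0, W2-M2
Step 3: 0-indexed ranks (man's rank of his match, then woman's): 0 + 1 + 0 + 2 + 0 + 1
Step 4: Total rank sum = 4

4


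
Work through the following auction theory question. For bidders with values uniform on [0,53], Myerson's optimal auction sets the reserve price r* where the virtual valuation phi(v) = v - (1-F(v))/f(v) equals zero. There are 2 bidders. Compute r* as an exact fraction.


Step 1: For U[0,53], F(v) = v/53 and f(v) = 1/53
Step 2: phi(v) = v - (1 - v/53)/(1/53) = v - (53 - v) = 2v - 53
Step 3: Set phi(r*) = 0: 2r* - 53 = 0
Step 4: r* = 53/2 (the number of bidders n = 2 does not enter)

53/2


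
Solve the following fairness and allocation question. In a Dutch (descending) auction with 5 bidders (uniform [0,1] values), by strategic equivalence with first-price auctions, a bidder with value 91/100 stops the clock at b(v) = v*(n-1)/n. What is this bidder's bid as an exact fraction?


Step 1: Dutch auctions are strategically equivalent to first-price auctions
Step 2: The equilibrium bid is b(v) = v*(n-1)/n
Step 3: b = 91/100 * 4/5
Step 4: b = 91/125

91/125


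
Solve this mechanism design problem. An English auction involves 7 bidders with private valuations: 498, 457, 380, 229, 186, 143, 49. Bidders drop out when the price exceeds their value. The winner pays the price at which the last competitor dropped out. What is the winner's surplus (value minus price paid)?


Step 1: Identify the highest value: 498
Step 2: Identify the second-highest value: 457
Step 3: The final price = second-highest value = 457
Step 4: Surplus = 498 - 457 = 41

41


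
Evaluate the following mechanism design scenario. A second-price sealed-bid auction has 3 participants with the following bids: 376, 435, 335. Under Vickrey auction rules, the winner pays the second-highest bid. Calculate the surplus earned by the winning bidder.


Step 1: Sort bids in descending order: 435, 376, 335
Step 2: The winning bid is the highest: 435
Step 3: The payment equals the second-highest bid: 376
Step 4: Surplus = winner's bid - payment = 435 - 376 = 59

59


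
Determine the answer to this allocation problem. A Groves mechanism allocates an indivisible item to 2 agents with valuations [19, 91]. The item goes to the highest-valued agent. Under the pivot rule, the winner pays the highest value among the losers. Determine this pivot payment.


Step 1: The efficient winner is agent 1 with value 91
Step 2: Other agents' values: [19]
Step 3: Pivot payment = max(others) = 19
Step 4: The winner pays 19

19


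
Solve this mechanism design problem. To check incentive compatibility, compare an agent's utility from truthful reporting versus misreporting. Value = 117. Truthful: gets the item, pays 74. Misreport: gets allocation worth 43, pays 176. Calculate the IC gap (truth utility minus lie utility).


Step 1: U(truth) = value - payment = 117 - 74 = 43
Step 2: U(lie) = allocation - payment = 43 - 176 = -133
Step 3: IC gap = 43 - (-133) = 176

176


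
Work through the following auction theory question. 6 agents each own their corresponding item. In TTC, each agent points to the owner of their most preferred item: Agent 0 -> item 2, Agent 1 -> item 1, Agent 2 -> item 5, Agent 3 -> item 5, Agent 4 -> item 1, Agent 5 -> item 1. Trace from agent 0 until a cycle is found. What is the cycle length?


Step 1: Trace the pointer graph from agent 0: 0 -> 2 -> 5 -> 1 -> 1
Step 2: A cycle is detected when we revisit agent 1
Step 3: The cycle is: 1 -> 1
Step 4: Cycle length = 1

1


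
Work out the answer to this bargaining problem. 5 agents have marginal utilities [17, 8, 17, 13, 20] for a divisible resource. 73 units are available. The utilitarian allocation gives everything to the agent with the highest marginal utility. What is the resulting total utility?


Step 1: The marginal utilities are [17, 8, 17, 13, 20]
Step 2: The highest marginal utility is 20
Step 3: All 73 units go to that agent
Step 4: Total utility = 20 * 73 = 1460

1460


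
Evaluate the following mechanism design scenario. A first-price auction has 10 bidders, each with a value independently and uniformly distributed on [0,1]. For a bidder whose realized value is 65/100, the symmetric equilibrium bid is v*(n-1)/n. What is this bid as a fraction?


Step 1: The symmetric BNE bidding function is b(v) = v * (n-1) / n
Step 2: Substitute v = 13/20 and n = 10
Step 3: b = 13/20 * 9/10
Step 4: b = 117/200

117/200


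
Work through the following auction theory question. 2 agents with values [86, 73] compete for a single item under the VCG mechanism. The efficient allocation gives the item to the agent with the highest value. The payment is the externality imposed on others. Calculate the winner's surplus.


Step 1: The winner is the agent with the highest value: agent 0 with value 86
Step 2: Values of other agents: [73]
Step 3: VCG payment = max of others' values = 73
Step 4: Surplus = 86 - 73 = 13

13


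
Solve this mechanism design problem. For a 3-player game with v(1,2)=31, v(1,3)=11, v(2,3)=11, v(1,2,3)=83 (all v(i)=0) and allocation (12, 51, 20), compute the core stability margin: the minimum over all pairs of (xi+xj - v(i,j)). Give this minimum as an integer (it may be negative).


Step 1: Slack for coalition (1,2): x1+x2 - v12 = 63 - 31 = 32
Step 2: Slack for coalition (1,3): x1+x3 - v13 = 32 - 11 = 21
Step 3: Slack for coalition (2,3): x2+x3 - v23 = 71 - 11 = 60
Step 4: Minimum slack = min(32, 21, 60) = 21, attained by (1,3); no pair can gain by deviating, so the allocation is in the core

21


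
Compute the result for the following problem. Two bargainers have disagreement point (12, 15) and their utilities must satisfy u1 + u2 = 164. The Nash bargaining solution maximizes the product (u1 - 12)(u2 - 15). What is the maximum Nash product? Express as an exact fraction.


Step 1: The Nash solution splits surplus symmetrically above the disagreement point
Step 2: u1 = (total + d1 - d2)/2 = (164 + 12 - 15)/2 = 161/2
Step 3: u2 = (total - d1 + d2)/2 = (164 - 12 + 15)/2 = 167/2
Step 4: Nash product = (161/2 - 12) * (167/2 - 15)
Step 5: = 137/2 * 137/2 = 18769/4

18769/4


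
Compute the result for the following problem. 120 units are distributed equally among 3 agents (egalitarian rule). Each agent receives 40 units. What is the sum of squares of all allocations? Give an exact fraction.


Step 1: Each agent's share = 120/3 = 40
Step 2: Square of each share = (40)^2 = 1600
Step 3: Sum of squares = 3 * 1600 = 4800

4800


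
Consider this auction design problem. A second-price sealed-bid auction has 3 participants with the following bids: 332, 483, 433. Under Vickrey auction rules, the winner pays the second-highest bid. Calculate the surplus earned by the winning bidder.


Step 1: Sort bids in descending order: 483, 433, 332
Step 2: The winning bid is the highest: 483
Step 3: The payment equals the second-highest bid: 433
Step 4: Surplus = winner's bid - payment = 483 - 433 = 50

50


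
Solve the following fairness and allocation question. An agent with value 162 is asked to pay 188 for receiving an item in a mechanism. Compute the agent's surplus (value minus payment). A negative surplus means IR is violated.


Step 1: Surplus = value - payment = 162 - 188 = -26
Step 2: IR is violated (surplus < 0)

-26


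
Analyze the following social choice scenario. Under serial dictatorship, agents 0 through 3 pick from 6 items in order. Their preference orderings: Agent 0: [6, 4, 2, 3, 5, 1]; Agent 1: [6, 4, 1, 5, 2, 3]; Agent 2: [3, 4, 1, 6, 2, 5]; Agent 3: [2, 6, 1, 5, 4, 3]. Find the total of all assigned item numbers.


Step 1: Agent 0 picks item 6
Step 2: Agent 1 picks item 4
Step 3: Agent 2 picks item 3
Step 4: Agent 3 picks item 2
Step 5: Sum = 6 + 4 + 3 + 2 = 15

15


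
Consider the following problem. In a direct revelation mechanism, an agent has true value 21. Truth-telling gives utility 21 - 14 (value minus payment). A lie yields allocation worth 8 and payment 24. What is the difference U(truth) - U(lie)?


Step 1: U(truth) = value - payment = 21 - 14 = 7
Step 2: U(lie) = allocation - payment = 8 - 24 = -16
Step 3: IC gap = 7 - (-16) = 23

23


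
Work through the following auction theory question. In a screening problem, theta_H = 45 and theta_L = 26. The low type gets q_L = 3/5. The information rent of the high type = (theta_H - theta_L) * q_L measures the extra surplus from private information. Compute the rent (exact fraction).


Step 1: theta_H - theta_L = 45 - 26 = 19
Step 2: Information rent = (theta_H - theta_L) * q_L
Step 3: = 19 * 3/5
Step 4: = 57/5

57/5


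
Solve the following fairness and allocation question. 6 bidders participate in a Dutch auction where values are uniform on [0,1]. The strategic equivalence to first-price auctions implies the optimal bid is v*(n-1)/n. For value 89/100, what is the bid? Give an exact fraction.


Step 1: Dutch auctions are strategically equivalent to first-price auctions
Step 2: The equilibrium bid is b(v) = v*(n-1)/n
Step 3: b = 89/100 * 5/6
Step 4: b = 89/120

89/120


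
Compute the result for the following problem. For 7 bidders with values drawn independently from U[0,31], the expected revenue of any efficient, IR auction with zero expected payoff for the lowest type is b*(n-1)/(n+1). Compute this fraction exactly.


Step 1: By Revenue Equivalence, expected revenue = b*(n-1)/(n+1)
Step 2: Substituting n = 7, b = 31
Step 3: Revenue = 31*(7-1)/(7+1) = 31*6/8
Step 4: Revenue = 186/8 = 93/4

93/4


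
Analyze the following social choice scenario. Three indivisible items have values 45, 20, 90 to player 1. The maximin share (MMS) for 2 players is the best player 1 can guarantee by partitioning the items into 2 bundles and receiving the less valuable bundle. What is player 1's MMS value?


Step 1: Item values = 45, 20, 90
Step 2: Enumerate all 2-bundle partitions and take the smaller bundle:
  Partition 1: {45} vs {20,90} -> bundles 45, 110; min = 45
  Partition 2: {20} vs {45,90} -> bundles 20, 135; min = 20
  Partition 3: {90} vs {45,20} -> bundles 90, 65; min = 65
Step 3: MMS = max(45, 20, 65) = 65

65


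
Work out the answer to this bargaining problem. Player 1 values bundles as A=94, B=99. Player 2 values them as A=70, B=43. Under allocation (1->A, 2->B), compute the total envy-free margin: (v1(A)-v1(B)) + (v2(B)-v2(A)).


Step 1: Player 1's margin = v1(A) - v1(B) = 94 - 99 = -5
Step 2: Player 2's margin = v2(B) - v2(A) = 43 - 70 = -27
Step 3: Total margin = -5 + -27 = -32

-32


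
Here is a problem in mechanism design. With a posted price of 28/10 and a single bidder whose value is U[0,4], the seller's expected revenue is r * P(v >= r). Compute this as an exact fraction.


Step 1: Posted price r = 14/5, value support [0,4]
Step 2: P(v >= r) = (4 - 14/5)/4 = 3/10
Step 3: Expected revenue = r * P(v >= r) = 14/5 * 3/10
Step 4: Revenue = 21/25

21/25


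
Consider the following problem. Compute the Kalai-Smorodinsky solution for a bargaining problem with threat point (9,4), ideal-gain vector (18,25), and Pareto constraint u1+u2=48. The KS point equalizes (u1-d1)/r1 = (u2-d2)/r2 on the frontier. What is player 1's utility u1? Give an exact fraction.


Step 1: At the KS point, (u1-d1)/r1 = (u2-d2)/r2 = t and u1+u2 = 48
Step 2: u1 = d1 + r1*t and u2 = d2 + r2*t, so (d1 + r1*t) + (d2 + r2*t) = 48
Step 3: t = (48 - 9 - 4)/(18 + 25) = 35/43
Step 4: u1 = d1 + r1*t = 9 + 18 * 35/43 = 1017/43
Step 5: (Check: u2 = d2 + r2*t = 1047/43; u1+u2 = 1017/43 + 1047/43 = 48, on the frontier.)

1017/43


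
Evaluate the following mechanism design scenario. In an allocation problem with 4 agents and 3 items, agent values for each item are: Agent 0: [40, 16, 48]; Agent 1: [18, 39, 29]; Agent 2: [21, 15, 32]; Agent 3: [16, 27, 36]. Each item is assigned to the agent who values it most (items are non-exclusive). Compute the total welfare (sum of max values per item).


Step 1: For each item, find the maximum value among all agents.
Step 2: Item 0 -> Agent 0 (value 40)
Step 3: Item 1 -> Agent 1 (value 39)
Step 4: Item 2 -> Agent 0 (value 48)
Step 5: Total welfare = 40 + 39 + 48 = 127

127


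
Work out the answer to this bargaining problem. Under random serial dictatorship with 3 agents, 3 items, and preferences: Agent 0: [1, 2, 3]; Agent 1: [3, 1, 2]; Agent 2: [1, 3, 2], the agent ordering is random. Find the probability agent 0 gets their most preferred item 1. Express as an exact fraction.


Step 1: Agent 0 wants item 1
Step 2: There are 6 possible orderings of agents
Step 3: In 3 orderings, agent 0 gets item 1
Step 4: Probability = 3/6 = 1/2

1/2


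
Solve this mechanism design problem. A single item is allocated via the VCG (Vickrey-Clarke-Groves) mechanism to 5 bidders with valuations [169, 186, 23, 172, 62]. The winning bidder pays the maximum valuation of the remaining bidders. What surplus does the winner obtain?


Step 1: The winner is the agent with the highest value: agent 1 with value 186
Step 2: Values of other agents: [169, 23, 172, 62]
Step 3: VCG payment = max of others' values = 172
Step 4: Surplus = 186 - 172 = 14

14


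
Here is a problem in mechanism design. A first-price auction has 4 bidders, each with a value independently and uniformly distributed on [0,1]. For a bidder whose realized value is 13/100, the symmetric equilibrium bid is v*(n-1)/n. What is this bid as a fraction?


Step 1: The symmetric BNE bidding function is b(v) = v * (n-1) / n
Step 2: Substitute v = 13/100 and n = 4
Step 3: b = 13/100 * 3/4
Step 4: b = 39/400

39/400


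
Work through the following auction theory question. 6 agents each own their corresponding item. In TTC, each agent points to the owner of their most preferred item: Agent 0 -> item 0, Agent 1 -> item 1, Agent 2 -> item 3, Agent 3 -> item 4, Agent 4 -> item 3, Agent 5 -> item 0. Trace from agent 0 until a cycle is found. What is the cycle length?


Step 1: Trace the pointer graph from agent 0: 0 -> 0
Step 2: A cycle is detected when we revisit agent 0
Step 3: The cycle is: 0 -> 0
Step 4: Cycle length = 1

1


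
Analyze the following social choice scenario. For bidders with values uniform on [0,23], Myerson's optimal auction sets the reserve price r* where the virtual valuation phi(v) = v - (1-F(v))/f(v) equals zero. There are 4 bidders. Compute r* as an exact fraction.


Step 1: For U[0,23], F(v) = v/23 and f(v) = 1/23
Step 2: phi(v) = v - (1 - v/23)/(1/23) = v - (23 - v) = 2v - 23
Step 3: Set phi(r*) = 0: 2r* - 23 = 0
Step 4: r* = 23/2 (the number of bidders n = 4 does not enter)

23/2


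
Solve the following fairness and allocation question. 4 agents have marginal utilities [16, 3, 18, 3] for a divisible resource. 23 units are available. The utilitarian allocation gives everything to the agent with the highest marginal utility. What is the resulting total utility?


Step 1: The marginal utilities are [16, 3, 18, 3]
Step 2: The highest marginal utility is 18
Step 3: All 23 units go to that agent
Step 4: Total utility = 18 * 23 = 414

414


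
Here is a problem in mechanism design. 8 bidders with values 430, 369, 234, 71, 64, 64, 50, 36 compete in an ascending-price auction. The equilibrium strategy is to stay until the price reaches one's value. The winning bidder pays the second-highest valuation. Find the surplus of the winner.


Step 1: Identify the highest value: 430
Step 2: Identify the second-highest value: 369
Step 3: The final price = second-highest value = 369
Step 4: Surplus = 430 - 369 = 61

61


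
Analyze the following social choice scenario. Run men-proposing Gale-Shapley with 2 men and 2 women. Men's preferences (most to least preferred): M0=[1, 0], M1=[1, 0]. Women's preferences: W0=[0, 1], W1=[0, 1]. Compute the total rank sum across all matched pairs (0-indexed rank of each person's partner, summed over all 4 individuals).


Step 1: Run Gale-Shapley (men propose, women hold best offer):
  M0 proposes to W1; she accepts
  M1 proposes to W1; rejected
  M1 proposes to W0; she accepts
Step 2: Final matching: W0-M1, W1-M0
Step 3: 0-indexed ranks (man's rank of his match, then woman's): 1 + 1 + 0 + 0
Step 4: Total rank sum = 2

2


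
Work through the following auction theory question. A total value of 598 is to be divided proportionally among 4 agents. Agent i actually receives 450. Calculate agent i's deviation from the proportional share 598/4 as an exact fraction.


Step 1: Proportional share = 598/4 = 299/2
Step 2: Agent's actual allocation = 450
Step 3: Excess = 450 - 299/2 = 601/2

601/2


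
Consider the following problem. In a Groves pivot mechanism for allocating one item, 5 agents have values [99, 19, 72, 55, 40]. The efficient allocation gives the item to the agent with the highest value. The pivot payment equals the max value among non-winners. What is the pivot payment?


Step 1: The efficient winner is agent 0 with value 99
Step 2: Other agents' values: [19, 72, 55, 40]
Step 3: Pivot payment = max(others) = 72
Step 4: The winner pays 72

72


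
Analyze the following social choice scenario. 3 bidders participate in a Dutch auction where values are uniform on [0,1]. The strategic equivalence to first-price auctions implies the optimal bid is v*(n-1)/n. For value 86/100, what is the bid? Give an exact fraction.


Step 1: Dutch auctions are strategically equivalent to first-price auctions
Step 2: The equilibrium bid is b(v) = v*(n-1)/n
Step 3: b = 43/50 * 2/3
Step 4: b = 43/75

43/75


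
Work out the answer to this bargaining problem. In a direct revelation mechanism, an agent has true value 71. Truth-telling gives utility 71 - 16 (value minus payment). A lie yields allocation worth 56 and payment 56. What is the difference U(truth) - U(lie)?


Step 1: U(truth) = value - payment = 71 - 16 = 55
Step 2: U(lie) = allocation - payment = 56 - 56 = 0
Step 3: IC gap = 55 - 0 = 55

55


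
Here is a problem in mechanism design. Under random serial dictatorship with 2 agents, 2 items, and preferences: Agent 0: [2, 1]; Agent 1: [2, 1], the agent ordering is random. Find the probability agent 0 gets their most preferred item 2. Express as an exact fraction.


Step 1: Agent 0 wants item 2
Step 2: There are 2 possible orderings of agents
Step 3: In 1 orderings, agent 0 gets item 2
Step 4: Probability = 1/2

1/2


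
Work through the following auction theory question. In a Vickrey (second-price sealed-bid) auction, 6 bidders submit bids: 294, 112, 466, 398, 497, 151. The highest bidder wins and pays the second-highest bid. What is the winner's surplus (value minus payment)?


Step 1: Sort bids in descending order: 497, 466, 398, 294, 151, 112
Step 2: The winning bid is the highest: 497
Step 3: The payment equals the second-highest bid: 466
Step 4: Surplus = winner's bid - payment = 497 - 466 = 31

31


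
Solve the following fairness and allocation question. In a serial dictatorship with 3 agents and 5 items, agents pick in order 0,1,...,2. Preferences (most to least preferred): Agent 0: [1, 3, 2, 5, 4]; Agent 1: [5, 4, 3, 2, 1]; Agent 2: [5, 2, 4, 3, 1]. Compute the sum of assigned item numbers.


Step 1: Agent 0 picks item 1
Step 2: Agent 1 picks item 5
Step 3: Agent 2 picks item 2
Step 4: Sum = 1 + 5 + 2 = 8

8


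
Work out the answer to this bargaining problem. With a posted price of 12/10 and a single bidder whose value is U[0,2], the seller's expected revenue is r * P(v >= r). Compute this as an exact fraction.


Step 1: Posted price r = 6/5, value support [0,2]
Step 2: P(v >= r) = (2 - 6/5)/2 = 2/5
Step 3: Expected revenue = r * P(v >= r) = 6/5 * 2/5
Step 4: Revenue = 12/25

12/25


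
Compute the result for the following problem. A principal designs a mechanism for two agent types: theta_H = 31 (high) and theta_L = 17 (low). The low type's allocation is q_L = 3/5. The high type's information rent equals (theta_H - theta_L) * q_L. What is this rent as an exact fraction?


Step 1: theta_H - theta_L = 31 - 17 = 14
Step 2: Information rent = (theta_H - theta_L) * q_L
Step 3: = 14 * 3/5
Step 4: = 42/5

42/5


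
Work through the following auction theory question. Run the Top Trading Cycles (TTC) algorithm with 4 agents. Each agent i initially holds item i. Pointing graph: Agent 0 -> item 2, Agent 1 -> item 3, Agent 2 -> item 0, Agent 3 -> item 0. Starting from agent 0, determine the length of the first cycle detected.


Step 1: Trace the pointer graph from agent 0: 0 -> 2 -> 0
Step 2: A cycle is detected when we revisit agent 0
Step 3: The cycle is: 0 -> 2 -> 0
Step 4: Cycle length = 2

2


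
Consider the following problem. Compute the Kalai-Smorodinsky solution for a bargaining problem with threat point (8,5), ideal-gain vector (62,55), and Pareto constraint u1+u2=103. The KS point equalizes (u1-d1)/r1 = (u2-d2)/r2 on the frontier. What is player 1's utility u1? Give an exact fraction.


Step 1: At the KS point, (u1-d1)/r1 = (u2-d2)/r2 = t and u1+u2 = 103
Step 2: u1 = d1 + r1*t and u2 = d2 + r2*t, so (d1 + r1*t) + (d2 + r2*t) = 103
Step 3: t = (103 - 8 - 5)/(62 + 55) = 90/117 = 10/13
Step 4: u1 = d1 + r1*t = 8 + 62 * 10/13 = 724/13
Step 5: (Check: u2 = d2 + r2*t = 615/13; u1+u2 = 724/13 + 615/13 = 103, on the frontier.)

724/13


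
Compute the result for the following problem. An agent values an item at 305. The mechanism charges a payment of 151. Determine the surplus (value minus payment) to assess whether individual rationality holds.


Step 1: Surplus = value - payment = 305 - 151 = 154
Step 2: IR is satisfied (surplus >= 0)

154


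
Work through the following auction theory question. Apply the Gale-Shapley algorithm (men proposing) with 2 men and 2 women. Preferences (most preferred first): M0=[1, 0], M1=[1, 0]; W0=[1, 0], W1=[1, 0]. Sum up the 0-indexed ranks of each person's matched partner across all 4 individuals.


Step 1: Run Gale-Shapley (men propose, women hold best offer):
  M0 proposes to W1; she accepts
  M1 proposes to W1; she switches from M0
  M0 proposes to W0; she accepts
Step 2: Final matching: W0-M0, W1-M1
Step 3: 0-indexed ranks (man's rank of his match, then woman's): 1 + 1 + 0 + 0
Step 4: Total rank sum = 2

2


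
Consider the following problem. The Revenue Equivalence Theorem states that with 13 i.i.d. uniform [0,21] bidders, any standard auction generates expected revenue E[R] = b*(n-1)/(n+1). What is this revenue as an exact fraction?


Step 1: By Revenue Equivalence, expected revenue = b*(n-1)/(n+1)
Step 2: Substituting n = 13, b = 21
Step 3: Revenue = 21*(13-1)/(13+1) = 21*12/14
Step 4: Revenue = 252/14 = 18

18


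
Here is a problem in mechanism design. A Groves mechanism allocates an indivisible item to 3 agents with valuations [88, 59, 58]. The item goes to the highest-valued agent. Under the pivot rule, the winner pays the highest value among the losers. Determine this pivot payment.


Step 1: The efficient winner is agent 0 with value 88
Step 2: Other agents' values: [59, 58]
Step 3: Pivot payment = max(others) = 59
Step 4: The winner pays 59

59


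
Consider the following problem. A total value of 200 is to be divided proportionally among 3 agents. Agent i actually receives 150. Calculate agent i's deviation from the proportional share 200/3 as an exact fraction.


Step 1: Proportional share = 200/3
Step 2: Agent's actual allocation = 150
Step 3: Excess = 150 - 200/3 = 250/3

250/3


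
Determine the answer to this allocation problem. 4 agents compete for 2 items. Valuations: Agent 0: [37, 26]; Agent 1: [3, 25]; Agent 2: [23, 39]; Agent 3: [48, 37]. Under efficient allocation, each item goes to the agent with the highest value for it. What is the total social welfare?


Step 1: For each item, find the maximum value among all agents.
Step 2: Item 0 -> Agent 3 (value 48)
Step 3: Item 1 -> Agent 2 (value 39)
Step 4: Total welfare = 48 + 39 = 87

87


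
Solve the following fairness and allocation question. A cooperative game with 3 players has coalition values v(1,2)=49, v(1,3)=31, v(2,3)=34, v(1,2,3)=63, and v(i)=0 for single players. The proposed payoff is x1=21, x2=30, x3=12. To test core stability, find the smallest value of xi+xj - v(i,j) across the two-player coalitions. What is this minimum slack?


Step 1: Slack for coalition (1,2): x1+x2 - v12 = 51 - 49 = 2
Step 2: Slack for coalition (1,3): x1+x3 - v13 = 33 - 31 = 2
Step 3: Slack for coalition (2,3): x2+x3 - v23 = 42 - 34 = 8
Step 4: Minimum slack = min(2, 2, 8) = 2, attained by (1,2) and (1,3); no pair can gain by deviating, so the allocation is in the core

2


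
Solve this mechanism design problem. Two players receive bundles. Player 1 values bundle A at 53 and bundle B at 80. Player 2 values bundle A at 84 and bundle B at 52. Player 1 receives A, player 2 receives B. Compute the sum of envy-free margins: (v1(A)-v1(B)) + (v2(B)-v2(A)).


Step 1: Player 1's margin = v1(A) - v1(B) = 53 - 80 = -27
Step 2: Player 2's margin = v2(B) - v2(A) = 52 - 84 = -32
Step 3: Total margin = -27 + -32 = -59

-59


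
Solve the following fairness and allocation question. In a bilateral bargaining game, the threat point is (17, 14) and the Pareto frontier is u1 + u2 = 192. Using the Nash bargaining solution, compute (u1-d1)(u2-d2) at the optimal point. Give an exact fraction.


Step 1: The Nash solution splits surplus symmetrically above the disagreement point
Step 2: u1 = (total + d1 - d2)/2 = (192 + 17 - 14)/2 = 195/2
Step 3: u2 = (total - d1 + d2)/2 = (192 - 17 + 14)/2 = 189/2
Step 4: Nash product = (195/2 - 17) * (189/2 - 14)
Step 5: = 161/2 * 161/2 = 25921/4

25921/4


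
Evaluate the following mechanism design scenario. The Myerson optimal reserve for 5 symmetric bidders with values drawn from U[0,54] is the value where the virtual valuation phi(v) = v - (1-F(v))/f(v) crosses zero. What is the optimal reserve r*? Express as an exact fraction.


Step 1: For U[0,54], F(v) = v/54 and f(v) = 1/54
Step 2: phi(v) = v - (1 - v/54)/(1/54) = v - (54 - v) = 2v - 54
Step 3: Set phi(r*) = 0: 2r* - 54 = 0
Step 4: r* = 54/2 = 27 (the number of bidders n = 5 does not enter)

27


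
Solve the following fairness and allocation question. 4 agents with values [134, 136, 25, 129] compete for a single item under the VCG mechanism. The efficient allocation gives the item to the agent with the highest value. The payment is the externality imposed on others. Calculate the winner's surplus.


Step 1: The winner is the agent with the highest value: agent 1 with value 136
Step 2: Values of other agents: [134, 25, 129]
Step 3: VCG payment = max of others' values = 134
Step 4: Surplus = 136 - 134 = 2

2


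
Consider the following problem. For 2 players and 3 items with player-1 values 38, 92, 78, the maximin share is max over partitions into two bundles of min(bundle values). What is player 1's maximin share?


Step 1: Item values = 38, 92, 78
Step 2: Enumerate all 2-bundle partitions and take the smaller bundle:
  Partition 1: {38} vs {92,78} -> bundles 38, 170; min = 38
  Partition 2: {92} vs {38,78} -> bundles 92, 116; min = 92
  Partition 3: {78} vs {38,92} -> bundles 78, 130; min = 78
Step 3: MMS = max(38, 92, 78) = 92

92


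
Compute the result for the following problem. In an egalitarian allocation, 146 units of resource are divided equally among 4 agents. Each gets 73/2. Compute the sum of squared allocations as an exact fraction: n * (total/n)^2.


Step 1: Each agent's share = 146/4 = 73/2
Step 2: Square of each share = (73/2)^2 = 5329/4
Step 3: Sum of squares = 4 * 5329/4 = 5329

5329


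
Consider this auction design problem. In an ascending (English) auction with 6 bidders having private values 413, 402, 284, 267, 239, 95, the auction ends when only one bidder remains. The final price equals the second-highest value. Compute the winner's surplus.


Step 1: Identify the highest value: 413
Step 2: Identify the second-highest value: 402
Step 3: The final price = second-highest value = 402
Step 4: Surplus = 413 - 402 = 11

11


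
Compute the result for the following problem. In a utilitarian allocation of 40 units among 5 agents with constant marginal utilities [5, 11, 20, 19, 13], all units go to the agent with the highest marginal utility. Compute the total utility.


Step 1: The marginal utilities are [5, 11, 20, 19, 13]
Step 2: The highest marginal utility is 20
Step 3: All 40 units go to that agent
Step 4: Total utility = 20 * 40 = 800

800


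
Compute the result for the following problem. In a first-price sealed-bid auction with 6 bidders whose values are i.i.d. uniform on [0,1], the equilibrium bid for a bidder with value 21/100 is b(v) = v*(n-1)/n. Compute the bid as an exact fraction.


Step 1: The symmetric BNE bidding function is b(v) = v * (n-1) / n
Step 2: Substitute v = 21/100 and n = 6
Step 3: b = 21/100 * 5/6
Step 4: b = 7/40

7/40


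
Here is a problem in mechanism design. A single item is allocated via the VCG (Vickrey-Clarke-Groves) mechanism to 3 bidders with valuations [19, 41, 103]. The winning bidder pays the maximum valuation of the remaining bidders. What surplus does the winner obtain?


Step 1: The winner is the agent with the highest value: agent 2 with value 103
Step 2: Values of other agents: [19, 41]
Step 3: VCG payment = max of others' values = 41
Step 4: Surplus = 103 - 41 = 62

62


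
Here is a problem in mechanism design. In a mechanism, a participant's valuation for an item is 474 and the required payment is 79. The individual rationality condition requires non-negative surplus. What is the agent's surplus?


Step 1: Surplus = value - payment = 474 - 79 = 395
Step 2: IR is satisfied (surplus >= 0)

395


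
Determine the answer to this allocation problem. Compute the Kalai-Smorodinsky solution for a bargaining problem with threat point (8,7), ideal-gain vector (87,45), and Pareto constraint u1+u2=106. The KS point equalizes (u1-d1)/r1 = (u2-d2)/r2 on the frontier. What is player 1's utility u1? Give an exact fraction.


Step 1: At the KS point, (u1-d1)/r1 = (u2-d2)/r2 = t and u1+u2 = 106
Step 2: u1 = d1 + r1*t and u2 = d2 + r2*t, so (d1 + r1*t) + (d2 + r2*t) = 106
Step 3: t = (106 - 8 - 7)/(87 + 45) = 91/132
Step 4: u1 = d1 + r1*t = 8 + 87 * 91/132 = 2991/44
Step 5: (Check: u2 = d2 + r2*t = 1673/44; u1+u2 = 2991/44 + 1673/44 = 106, on the frontier.)

2991/44


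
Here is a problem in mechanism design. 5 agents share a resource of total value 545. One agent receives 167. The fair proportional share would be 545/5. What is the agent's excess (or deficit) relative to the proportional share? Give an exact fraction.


Step 1: Proportional share = 545/5 = 109
Step 2: Agent's actual allocation = 167
Step 3: Excess = 167 - 109 = 58

58


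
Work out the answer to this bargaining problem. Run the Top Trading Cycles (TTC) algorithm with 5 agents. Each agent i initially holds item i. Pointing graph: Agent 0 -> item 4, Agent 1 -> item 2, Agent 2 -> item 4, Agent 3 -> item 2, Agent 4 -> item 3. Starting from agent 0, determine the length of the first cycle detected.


Step 1: Trace the pointer graph from agent 0: 0 -> 4 -> 3 -> 2 -> 4
Step 2: A cycle is detected when we revisit agent 4
Step 3: The cycle is: 4 -> 3 -> 2 -> 4
Step 4: Cycle length = 3

3


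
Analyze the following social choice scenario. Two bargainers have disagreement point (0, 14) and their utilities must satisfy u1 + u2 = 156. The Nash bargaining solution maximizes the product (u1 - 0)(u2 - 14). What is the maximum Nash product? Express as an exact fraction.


Step 1: The Nash solution splits surplus symmetrically above the disagreement point
Step 2: u1 = (total + d1 - d2)/2 = (156 + 0 - 14)/2 = 71
Step 3: u2 = (total - d1 + d2)/2 = (156 - 0 + 14)/2 = 85
Step 4: Nash product = (71 - 0) * (85 - 14)
Step 5: = 71 * 71 = 5041

5041


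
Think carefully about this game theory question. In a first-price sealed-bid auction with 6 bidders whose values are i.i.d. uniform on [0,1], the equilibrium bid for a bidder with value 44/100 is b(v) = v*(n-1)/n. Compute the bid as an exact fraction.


Step 1: The symmetric BNE bidding function is b(v) = v * (n-1) / n
Step 2: Substitute v = 11/25 and n = 6
Step 3: b = 11/25 * 5/6
Step 4: b = 11/30

11/30


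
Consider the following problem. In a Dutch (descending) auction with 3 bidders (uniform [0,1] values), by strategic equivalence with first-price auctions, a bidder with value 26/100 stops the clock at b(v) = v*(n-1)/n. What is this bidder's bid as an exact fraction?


Step 1: Dutch auctions are strategically equivalent to first-price auctions
Step 2: The equilibrium bid is b(v) = v*(n-1)/n
Step 3: b = 13/50 * 2/3
Step 4: b = 13/75

13/75


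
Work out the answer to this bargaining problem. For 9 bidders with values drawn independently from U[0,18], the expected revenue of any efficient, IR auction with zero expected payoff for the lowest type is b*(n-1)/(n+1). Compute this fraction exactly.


Step 1: By Revenue Equivalence, expected revenue = b*(n-1)/(n+1)
Step 2: Substituting n = 9, b = 18
Step 3: Revenue = 18*(9-1)/(9+1) = 18*8/10
Step 4: Revenue = 144/10 = 72/5

72/5
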